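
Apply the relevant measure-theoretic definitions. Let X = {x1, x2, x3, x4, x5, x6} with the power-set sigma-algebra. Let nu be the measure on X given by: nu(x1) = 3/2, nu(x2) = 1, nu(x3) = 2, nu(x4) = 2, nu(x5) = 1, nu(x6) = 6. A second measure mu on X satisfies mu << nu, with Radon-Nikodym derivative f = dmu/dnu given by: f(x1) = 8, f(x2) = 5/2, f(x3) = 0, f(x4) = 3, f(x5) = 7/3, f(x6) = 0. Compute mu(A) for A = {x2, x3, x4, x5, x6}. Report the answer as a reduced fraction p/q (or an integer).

By the defining property of the Radon-Nikodym derivative, for every measurable set A,
  mu(A) = integral_A f dnu.
Since nu is a discrete measure concentrated on the atoms of X, the integral over A reduces to the sum
  mu(A) = sum_{x in A} f(x) * nu({x}).
Computing each term:
  x2: f(x2) * nu(x2) = 5/2 * 1 = 5/2.
  x3: f(x3) * nu(x3) = 0 * 2 = 0.
  x4: f(x4) * nu(x4) = 3 * 2 = 6.
  x5: f(x5) * nu(x5) = 7/3 * 1 = 7/3.
  x6: f(x6) * nu(x6) = 0 * 6 = 0.
Summing: mu(A) = 5/2 + 0 + 6 + 7/3 + 0 = 65/6.

65/6


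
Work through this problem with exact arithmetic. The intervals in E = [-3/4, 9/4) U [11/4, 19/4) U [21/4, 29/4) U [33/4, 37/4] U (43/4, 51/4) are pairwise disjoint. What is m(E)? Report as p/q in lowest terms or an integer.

For pairwise disjoint intervals, m(union_i I_i) = sum_i m(I_i),
and m is invariant under swapping open/closed endpoints (single points have measure 0).
So m(E) = sum_i (b_i - a_i).
  I_1 has length 9/4 - (-3/4) = 3.
  I_2 has length 19/4 - 11/4 = 2.
  I_3 has length 29/4 - 21/4 = 2.
  I_4 has length 37/4 - 33/4 = 1.
  I_5 has length 51/4 - 43/4 = 2.
Summing:
  m(E) = 3 + 2 + 2 + 1 + 2 = 10.

10


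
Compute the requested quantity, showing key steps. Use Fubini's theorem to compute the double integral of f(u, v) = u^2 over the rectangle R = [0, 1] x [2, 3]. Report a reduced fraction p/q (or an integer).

f(u, v) is a tensor product of a function of u and a function of v, and both factors are bounded continuous (hence Lebesgue integrable) on the rectangle, so Fubini's theorem applies:
  integral_R f d(m x m) = (integral_a1^b1 u^2 du) * (integral_a2^b2 1 dv).
Inner integral in u: integral_{0}^{1} u^2 du = (1^3 - 0^3)/3
  = 1/3.
Inner integral in v: integral_{2}^{3} 1 dv = (3^1 - 2^1)/1
  = 1.
Product: (1/3) * (1) = 1/3.

1/3


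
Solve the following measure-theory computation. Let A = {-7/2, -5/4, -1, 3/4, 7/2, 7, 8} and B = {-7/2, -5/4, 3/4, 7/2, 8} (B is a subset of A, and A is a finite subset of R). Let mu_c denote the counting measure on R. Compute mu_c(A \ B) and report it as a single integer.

Counting measure assigns mu_c(E) = |E| (number of elements) when E is finite. For B subset A, A \ B is the set of elements of A not in B, so |A \ B| = |A| - |B|.
|A| = 7, |B| = 5, so mu_c(A \ B) = 7 - 5 = 2.

2


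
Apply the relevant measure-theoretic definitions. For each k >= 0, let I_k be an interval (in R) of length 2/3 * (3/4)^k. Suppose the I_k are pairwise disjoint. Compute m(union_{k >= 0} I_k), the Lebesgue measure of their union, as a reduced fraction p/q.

By countable additivity of the Lebesgue measure on pairwise disjoint measurable sets,
  m(union_{k >= 0} I_k) = sum_{k >= 0} m(I_k) = sum_{k >= 0} a * r^k,
  with a = 2/3 and r = 3/4.
Since 0 < r = 3/4 < 1, the geometric series converges:
  sum_{k >= 0} a * r^k = a / (1 - r).
  = 2/3 / (1 - 3/4)
  = 2/3 / (1/4)
  = 8/3.

8/3


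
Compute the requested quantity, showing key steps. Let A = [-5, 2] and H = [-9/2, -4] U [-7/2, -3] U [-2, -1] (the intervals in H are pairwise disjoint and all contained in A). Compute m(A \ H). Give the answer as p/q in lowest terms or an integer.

The ambient interval has length m(A) = 2 - (-5) = 7.
Since the holes are disjoint and sit inside A, by finite additivity
  m(H) = sum_i (b_i - a_i), and m(A \ H) = m(A) - m(H).
Computing the hole measures:
  m(H_1) = -4 - (-9/2) = 1/2.
  m(H_2) = -3 - (-7/2) = 1/2.
  m(H_3) = -1 - (-2) = 1.
Summed: m(H) = 1/2 + 1/2 + 1 = 2.
So m(A \ H) = 7 - 2 = 5.

5


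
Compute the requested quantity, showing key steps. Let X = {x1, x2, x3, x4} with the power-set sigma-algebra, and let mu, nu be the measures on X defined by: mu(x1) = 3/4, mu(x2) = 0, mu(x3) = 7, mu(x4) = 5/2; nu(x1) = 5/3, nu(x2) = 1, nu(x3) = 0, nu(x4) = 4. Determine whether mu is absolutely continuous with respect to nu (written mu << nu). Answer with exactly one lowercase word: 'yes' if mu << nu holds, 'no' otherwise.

mu << nu means: every nu-null measurable set is also mu-null; equivalently, for every atom x, if nu({x}) = 0 then mu({x}) = 0.
Checking each atom:
  x1: nu = 5/3 > 0 -> no constraint.
  x2: nu = 1 > 0 -> no constraint.
  x3: nu = 0, mu = 7 > 0 -> violates mu << nu.
  x4: nu = 4 > 0 -> no constraint.
The atom(s) x3 violate the condition (nu = 0 but mu > 0). Therefore mu is NOT absolutely continuous w.r.t. nu.

no


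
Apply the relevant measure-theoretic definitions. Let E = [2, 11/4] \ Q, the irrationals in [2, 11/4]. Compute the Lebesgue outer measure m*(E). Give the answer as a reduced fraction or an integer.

The interval I = [2, 11/4] has m(I) = 11/4 - 2 = 3/4 (endpoints are measure-zero, so open/closed/half-open agree). Write I = (I cap Q) u (I \ Q). The rationals in I are countable, so m*(I cap Q) = 0 (cover each rational by intervals whose total length is arbitrarily small). By countable subadditivity m*(I) <= m*(I cap Q) + m*(I \ Q), hence m*(I \ Q) >= m(I) = 3/4. The reverse inequality m*(I \ Q) <= m*(I) = 3/4 is trivial since (I \ Q) is a subset of I. Therefore m*(I \ Q) = 3/4.

3/4


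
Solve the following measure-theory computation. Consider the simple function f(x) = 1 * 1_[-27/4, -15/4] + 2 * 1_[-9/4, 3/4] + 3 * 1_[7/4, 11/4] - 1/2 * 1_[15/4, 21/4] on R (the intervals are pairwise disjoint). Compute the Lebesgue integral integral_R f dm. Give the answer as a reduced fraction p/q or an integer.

For a simple function f = sum_i c_i * 1_{A_i} with disjoint A_i,
  integral f dm = sum_i c_i * m(A_i).
Lengths of the A_i:
  m(A_1) = -15/4 - (-27/4) = 3.
  m(A_2) = 3/4 - (-9/4) = 3.
  m(A_3) = 11/4 - 7/4 = 1.
  m(A_4) = 21/4 - 15/4 = 3/2.
Contributions c_i * m(A_i):
  (1) * (3) = 3.
  (2) * (3) = 6.
  (3) * (1) = 3.
  (-1/2) * (3/2) = -3/4.
Total: 3 + 6 + 3 - 3/4 = 45/4.

45/4


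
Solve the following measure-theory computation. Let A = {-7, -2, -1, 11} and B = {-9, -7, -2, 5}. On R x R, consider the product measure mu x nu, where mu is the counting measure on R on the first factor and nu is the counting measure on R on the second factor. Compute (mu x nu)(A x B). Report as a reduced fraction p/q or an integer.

For a measurable rectangle A x B, the product measure satisfies
  (mu x nu)(A x B) = mu(A) * nu(B).
  mu(A) = 4.
  nu(B) = 4.
  (mu x nu)(A x B) = 4 * 4 = 16.

16


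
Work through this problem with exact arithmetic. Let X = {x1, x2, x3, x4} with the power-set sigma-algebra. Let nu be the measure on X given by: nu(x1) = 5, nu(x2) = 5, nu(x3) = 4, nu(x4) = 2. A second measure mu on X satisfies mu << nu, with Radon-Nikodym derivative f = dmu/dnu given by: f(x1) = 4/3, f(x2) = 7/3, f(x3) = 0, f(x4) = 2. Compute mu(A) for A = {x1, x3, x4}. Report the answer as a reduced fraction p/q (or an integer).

By the defining property of the Radon-Nikodym derivative, for every measurable set A,
  mu(A) = integral_A f dnu.
Since nu is a discrete measure concentrated on the atoms of X, the integral over A reduces to the sum
  mu(A) = sum_{x in A} f(x) * nu({x}).
Computing each term:
  x1: f(x1) * nu(x1) = 4/3 * 5 = 20/3.
  x3: f(x3) * nu(x3) = 0 * 4 = 0.
  x4: f(x4) * nu(x4) = 2 * 2 = 4.
Summing: mu(A) = 20/3 + 0 + 4 = 32/3.

32/3


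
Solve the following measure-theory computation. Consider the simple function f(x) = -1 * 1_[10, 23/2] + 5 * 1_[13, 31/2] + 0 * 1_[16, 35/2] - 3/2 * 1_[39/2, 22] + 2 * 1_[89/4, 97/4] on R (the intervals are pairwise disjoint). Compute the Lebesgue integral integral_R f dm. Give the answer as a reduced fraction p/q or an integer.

For a simple function f = sum_i c_i * 1_{A_i} with disjoint A_i,
  integral f dm = sum_i c_i * m(A_i).
Lengths of the A_i:
  m(A_1) = 23/2 - 10 = 3/2.
  m(A_2) = 31/2 - 13 = 5/2.
  m(A_3) = 35/2 - 16 = 3/2.
  m(A_4) = 22 - 39/2 = 5/2.
  m(A_5) = 97/4 - 89/4 = 2.
Contributions c_i * m(A_i):
  (-1) * (3/2) = -3/2.
  (5) * (5/2) = 25/2.
  (0) * (3/2) = 0.
  (-3/2) * (5/2) = -15/4.
  (2) * (2) = 4.
Total: -3/2 + 25/2 + 0 - 15/4 + 4 = 45/4.

45/4


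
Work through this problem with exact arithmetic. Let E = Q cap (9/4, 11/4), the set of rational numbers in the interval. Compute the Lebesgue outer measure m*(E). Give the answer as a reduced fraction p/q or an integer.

Q cap (9/4, 11/4) is countable; list its elements as q_1, q_2, ... . Fix eps > 0 and cover the k-th point by an interval of length eps * 2^(-k). The cover has total length eps * sum_{k>=1} 2^(-k) = eps, so by definition of outer measure m*(Q cap (9/4, 11/4)) <= eps. Since eps was arbitrary and m* >= 0, the outer measure is 0.

0


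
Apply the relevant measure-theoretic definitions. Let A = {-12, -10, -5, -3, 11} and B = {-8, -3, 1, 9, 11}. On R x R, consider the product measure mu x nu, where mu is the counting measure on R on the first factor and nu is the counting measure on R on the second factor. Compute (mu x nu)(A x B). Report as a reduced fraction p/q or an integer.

For a measurable rectangle A x B, the product measure satisfies
  (mu x nu)(A x B) = mu(A) * nu(B).
  mu(A) = 5.
  nu(B) = 5.
  (mu x nu)(A x B) = 5 * 5 = 25.

25


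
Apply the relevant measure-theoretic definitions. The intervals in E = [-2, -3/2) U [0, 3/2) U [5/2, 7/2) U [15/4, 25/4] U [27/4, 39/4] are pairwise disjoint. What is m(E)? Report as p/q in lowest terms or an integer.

For pairwise disjoint intervals, m(union_i I_i) = sum_i m(I_i),
and m is invariant under swapping open/closed endpoints (single points have measure 0).
So m(E) = sum_i (b_i - a_i).
  I_1 has length -3/2 - (-2) = 1/2.
  I_2 has length 3/2 - 0 = 3/2.
  I_3 has length 7/2 - 5/2 = 1.
  I_4 has length 25/4 - 15/4 = 5/2.
  I_5 has length 39/4 - 27/4 = 3.
Summing:
  m(E) = 1/2 + 3/2 + 1 + 5/2 + 3 = 17/2.

17/2


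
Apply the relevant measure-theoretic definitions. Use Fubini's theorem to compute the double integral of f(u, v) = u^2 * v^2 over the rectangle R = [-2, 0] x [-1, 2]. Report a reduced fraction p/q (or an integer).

f(u, v) is a tensor product of a function of u and a function of v, and both factors are bounded continuous (hence Lebesgue integrable) on the rectangle, so Fubini's theorem applies:
  integral_R f d(m x m) = (integral_a1^b1 u^2 du) * (integral_a2^b2 v^2 dv).
Inner integral in u: integral_{-2}^{0} u^2 du = (0^3 - (-2)^3)/3
  = 8/3.
Inner integral in v: integral_{-1}^{2} v^2 dv = (2^3 - (-1)^3)/3
  = 3.
Product: (8/3) * (3) = 8.

8


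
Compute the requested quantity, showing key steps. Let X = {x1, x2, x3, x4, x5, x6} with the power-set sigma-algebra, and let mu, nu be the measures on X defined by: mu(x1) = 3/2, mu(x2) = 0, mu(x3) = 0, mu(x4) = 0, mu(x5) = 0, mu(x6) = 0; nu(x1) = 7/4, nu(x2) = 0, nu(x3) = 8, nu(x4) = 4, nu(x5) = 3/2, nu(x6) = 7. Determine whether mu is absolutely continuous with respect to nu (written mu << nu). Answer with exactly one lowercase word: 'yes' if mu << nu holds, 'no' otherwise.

mu << nu means: every nu-null measurable set is also mu-null; equivalently, for every atom x, if nu({x}) = 0 then mu({x}) = 0.
Checking each atom:
  x1: nu = 7/4 > 0 -> no constraint.
  x2: nu = 0, mu = 0 -> consistent with mu << nu.
  x3: nu = 8 > 0 -> no constraint.
  x4: nu = 4 > 0 -> no constraint.
  x5: nu = 3/2 > 0 -> no constraint.
  x6: nu = 7 > 0 -> no constraint.
No atom violates the condition. Therefore mu << nu.

yes


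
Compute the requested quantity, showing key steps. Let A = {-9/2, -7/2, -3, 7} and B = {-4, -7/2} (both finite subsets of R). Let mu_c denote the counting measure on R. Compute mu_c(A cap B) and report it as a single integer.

Counting measure on a finite set equals cardinality. mu_c(A cap B) = |A cap B| (elements appearing in both).
Enumerating the elements of A that also lie in B gives 1 element(s).
So mu_c(A cap B) = 1.

1


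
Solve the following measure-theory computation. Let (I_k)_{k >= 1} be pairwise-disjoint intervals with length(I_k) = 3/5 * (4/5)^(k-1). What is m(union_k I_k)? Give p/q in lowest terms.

By countable additivity of the Lebesgue measure on pairwise disjoint measurable sets,
  m(union_{k >= 1} I_k) = sum_{k >= 1} m(I_k) = sum_{k >= 1} a * r^(k-1),
  with a = 3/5 and r = 4/5.
Since 0 < r = 4/5 < 1, the geometric series converges:
  sum_{k >= 1} a * r^(k-1) = a / (1 - r).
  = 3/5 / (1 - 4/5)
  = 3/5 / (1/5)
  = 3.

3


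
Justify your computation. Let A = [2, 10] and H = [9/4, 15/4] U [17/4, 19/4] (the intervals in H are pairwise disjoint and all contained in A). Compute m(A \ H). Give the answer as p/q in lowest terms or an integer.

The ambient interval has length m(A) = 10 - 2 = 8.
Since the holes are disjoint and sit inside A, by finite additivity
  m(H) = sum_i (b_i - a_i), and m(A \ H) = m(A) - m(H).
Computing the hole measures:
  m(H_1) = 15/4 - 9/4 = 3/2.
  m(H_2) = 19/4 - 17/4 = 1/2.
Summed: m(H) = 3/2 + 1/2 = 2.
So m(A \ H) = 8 - 2 = 6.

6


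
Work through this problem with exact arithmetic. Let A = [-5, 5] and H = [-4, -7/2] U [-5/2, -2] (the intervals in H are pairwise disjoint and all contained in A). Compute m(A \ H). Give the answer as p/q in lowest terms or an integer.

The ambient interval has length m(A) = 5 - (-5) = 10.
Since the holes are disjoint and sit inside A, by finite additivity
  m(H) = sum_i (b_i - a_i), and m(A \ H) = m(A) - m(H).
Computing the hole measures:
  m(H_1) = -7/2 - (-4) = 1/2.
  m(H_2) = -2 - (-5/2) = 1/2.
Summed: m(H) = 1/2 + 1/2 = 1.
So m(A \ H) = 10 - 1 = 9.

9


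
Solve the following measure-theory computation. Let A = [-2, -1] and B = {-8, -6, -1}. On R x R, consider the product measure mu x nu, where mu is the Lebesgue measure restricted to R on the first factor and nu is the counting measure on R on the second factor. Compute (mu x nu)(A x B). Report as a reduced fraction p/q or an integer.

For a measurable rectangle A x B, the product measure satisfies
  (mu x nu)(A x B) = mu(A) * nu(B).
  mu(A) = 1.
  nu(B) = 3.
  (mu x nu)(A x B) = 1 * 3 = 3.

3


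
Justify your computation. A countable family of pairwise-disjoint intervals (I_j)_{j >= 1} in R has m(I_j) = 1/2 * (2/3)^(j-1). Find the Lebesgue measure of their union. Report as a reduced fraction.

By countable additivity of the Lebesgue measure on pairwise disjoint measurable sets,
  m(union_{j >= 1} I_j) = sum_{j >= 1} m(I_j) = sum_{j >= 1} a * r^(j-1),
  with a = 1/2 and r = 2/3.
Since 0 < r = 2/3 < 1, the geometric series converges:
  sum_{j >= 1} a * r^(j-1) = a / (1 - r).
  = 1/2 / (1 - 2/3)
  = 1/2 / (1/3)
  = 3/2.

3/2


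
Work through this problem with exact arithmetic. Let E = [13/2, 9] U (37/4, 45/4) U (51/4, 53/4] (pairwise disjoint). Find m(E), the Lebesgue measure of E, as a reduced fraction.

For pairwise disjoint intervals, m(union_i I_i) = sum_i m(I_i),
and m is invariant under swapping open/closed endpoints (single points have measure 0).
So m(E) = sum_i (b_i - a_i).
  I_1 has length 9 - 13/2 = 5/2.
  I_2 has length 45/4 - 37/4 = 2.
  I_3 has length 53/4 - 51/4 = 1/2.
Summing:
  m(E) = 5/2 + 2 + 1/2 = 5.

5


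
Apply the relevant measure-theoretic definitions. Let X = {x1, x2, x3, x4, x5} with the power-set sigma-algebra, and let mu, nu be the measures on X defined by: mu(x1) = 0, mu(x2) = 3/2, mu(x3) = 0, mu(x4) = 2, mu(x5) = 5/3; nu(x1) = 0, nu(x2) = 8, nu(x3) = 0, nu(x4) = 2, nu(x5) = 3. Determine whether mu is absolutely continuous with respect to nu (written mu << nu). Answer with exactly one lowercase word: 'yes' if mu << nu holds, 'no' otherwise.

mu << nu means: every nu-null measurable set is also mu-null; equivalently, for every atom x, if nu({x}) = 0 then mu({x}) = 0.
Checking each atom:
  x1: nu = 0, mu = 0 -> consistent with mu << nu.
  x2: nu = 8 > 0 -> no constraint.
  x3: nu = 0, mu = 0 -> consistent with mu << nu.
  x4: nu = 2 > 0 -> no constraint.
  x5: nu = 3 > 0 -> no constraint.
No atom violates the condition. Therefore mu << nu.

yes


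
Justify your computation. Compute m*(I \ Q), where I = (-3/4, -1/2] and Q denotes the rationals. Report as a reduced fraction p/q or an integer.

The interval I = (-3/4, -1/2] has m(I) = -1/2 - (-3/4) = 1/4 (endpoints are measure-zero, so open/closed/half-open agree). Write I = (I cap Q) u (I \ Q). The rationals in I are countable, so m*(I cap Q) = 0 (cover each rational by intervals whose total length is arbitrarily small). By countable subadditivity m*(I) <= m*(I cap Q) + m*(I \ Q), hence m*(I \ Q) >= m(I) = 1/4. The reverse inequality m*(I \ Q) <= m*(I) = 1/4 is trivial since (I \ Q) is a subset of I. Therefore m*(I \ Q) = 1/4.

1/4


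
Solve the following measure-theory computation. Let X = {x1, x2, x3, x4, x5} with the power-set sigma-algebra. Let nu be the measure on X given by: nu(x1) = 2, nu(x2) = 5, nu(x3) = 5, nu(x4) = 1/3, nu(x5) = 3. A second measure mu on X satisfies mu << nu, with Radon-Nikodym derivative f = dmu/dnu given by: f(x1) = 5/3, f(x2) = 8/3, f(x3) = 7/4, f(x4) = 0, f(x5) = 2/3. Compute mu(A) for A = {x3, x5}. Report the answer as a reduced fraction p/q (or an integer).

By the defining property of the Radon-Nikodym derivative, for every measurable set A,
  mu(A) = integral_A f dnu.
Since nu is a discrete measure concentrated on the atoms of X, the integral over A reduces to the sum
  mu(A) = sum_{x in A} f(x) * nu({x}).
Computing each term:
  x3: f(x3) * nu(x3) = 7/4 * 5 = 35/4.
  x5: f(x5) * nu(x5) = 2/3 * 3 = 2.
Summing: mu(A) = 35/4 + 2 = 43/4.

43/4


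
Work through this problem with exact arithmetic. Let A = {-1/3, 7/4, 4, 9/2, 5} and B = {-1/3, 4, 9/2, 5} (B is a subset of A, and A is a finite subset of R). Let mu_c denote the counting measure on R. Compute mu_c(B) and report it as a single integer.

Counting measure assigns mu_c(E) = |E| (number of elements) when E is finite.
B has 4 element(s), so mu_c(B) = 4.

4


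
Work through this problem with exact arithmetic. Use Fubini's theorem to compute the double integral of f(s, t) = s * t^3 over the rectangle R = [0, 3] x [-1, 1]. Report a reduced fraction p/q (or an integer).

f(s, t) is a tensor product of a function of s and a function of t, and both factors are bounded continuous (hence Lebesgue integrable) on the rectangle, so Fubini's theorem applies:
  integral_R f d(m x m) = (integral_a1^b1 s ds) * (integral_a2^b2 t^3 dt).
Inner integral in s: integral_{0}^{3} s ds = (3^2 - 0^2)/2
  = 9/2.
Inner integral in t: integral_{-1}^{1} t^3 dt = (1^4 - (-1)^4)/4
  = 0.
Product: (9/2) * (0) = 0.

0


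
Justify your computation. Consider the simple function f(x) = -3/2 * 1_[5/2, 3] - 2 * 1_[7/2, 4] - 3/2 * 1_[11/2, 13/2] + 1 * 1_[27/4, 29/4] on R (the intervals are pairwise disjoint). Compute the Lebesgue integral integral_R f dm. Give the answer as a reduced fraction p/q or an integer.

For a simple function f = sum_i c_i * 1_{A_i} with disjoint A_i,
  integral f dm = sum_i c_i * m(A_i).
Lengths of the A_i:
  m(A_1) = 3 - 5/2 = 1/2.
  m(A_2) = 4 - 7/2 = 1/2.
  m(A_3) = 13/2 - 11/2 = 1.
  m(A_4) = 29/4 - 27/4 = 1/2.
Contributions c_i * m(A_i):
  (-3/2) * (1/2) = -3/4.
  (-2) * (1/2) = -1.
  (-3/2) * (1) = -3/2.
  (1) * (1/2) = 1/2.
Total: -3/4 - 1 - 3/2 + 1/2 = -11/4.

-11/4


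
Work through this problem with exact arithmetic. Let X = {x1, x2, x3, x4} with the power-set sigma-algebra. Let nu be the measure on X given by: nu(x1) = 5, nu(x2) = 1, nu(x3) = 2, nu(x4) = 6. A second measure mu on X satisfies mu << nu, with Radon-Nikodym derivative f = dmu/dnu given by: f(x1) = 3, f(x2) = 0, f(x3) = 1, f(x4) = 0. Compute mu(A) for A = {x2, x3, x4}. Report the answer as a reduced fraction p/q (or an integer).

By the defining property of the Radon-Nikodym derivative, for every measurable set A,
  mu(A) = integral_A f dnu.
Since nu is a discrete measure concentrated on the atoms of X, the integral over A reduces to the sum
  mu(A) = sum_{x in A} f(x) * nu({x}).
Computing each term:
  x2: f(x2) * nu(x2) = 0 * 1 = 0.
  x3: f(x3) * nu(x3) = 1 * 2 = 2.
  x4: f(x4) * nu(x4) = 0 * 6 = 0.
Summing: mu(A) = 0 + 2 + 0 = 2.

2


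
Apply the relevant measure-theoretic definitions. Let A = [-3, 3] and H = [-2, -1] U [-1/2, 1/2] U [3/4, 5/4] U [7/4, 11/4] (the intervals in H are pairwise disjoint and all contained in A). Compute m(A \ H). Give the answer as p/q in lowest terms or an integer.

The ambient interval has length m(A) = 3 - (-3) = 6.
Since the holes are disjoint and sit inside A, by finite additivity
  m(H) = sum_i (b_i - a_i), and m(A \ H) = m(A) - m(H).
Computing the hole measures:
  m(H_1) = -1 - (-2) = 1.
  m(H_2) = 1/2 - (-1/2) = 1.
  m(H_3) = 5/4 - 3/4 = 1/2.
  m(H_4) = 11/4 - 7/4 = 1.
Summed: m(H) = 1 + 1 + 1/2 + 1 = 7/2.
So m(A \ H) = 6 - 7/2 = 5/2.

5/2


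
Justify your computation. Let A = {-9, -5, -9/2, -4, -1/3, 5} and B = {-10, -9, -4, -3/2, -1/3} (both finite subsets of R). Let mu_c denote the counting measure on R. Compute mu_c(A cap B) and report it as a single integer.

Counting measure on a finite set equals cardinality. mu_c(A cap B) = |A cap B| (elements appearing in both).
Enumerating the elements of A that also lie in B gives 3 element(s).
So mu_c(A cap B) = 3.

3


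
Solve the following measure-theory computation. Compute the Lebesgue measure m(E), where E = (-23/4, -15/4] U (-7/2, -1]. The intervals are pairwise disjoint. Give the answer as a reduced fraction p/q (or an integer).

For pairwise disjoint intervals, m(union_i I_i) = sum_i m(I_i),
and m is invariant under swapping open/closed endpoints (single points have measure 0).
So m(E) = sum_i (b_i - a_i).
  I_1 has length -15/4 - (-23/4) = 2.
  I_2 has length -1 - (-7/2) = 5/2.
Summing:
  m(E) = 2 + 5/2 = 9/2.

9/2


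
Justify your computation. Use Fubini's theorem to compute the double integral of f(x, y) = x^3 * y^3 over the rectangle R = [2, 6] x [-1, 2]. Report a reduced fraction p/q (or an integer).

f(x, y) is a tensor product of a function of x and a function of y, and both factors are bounded continuous (hence Lebesgue integrable) on the rectangle, so Fubini's theorem applies:
  integral_R f d(m x m) = (integral_a1^b1 x^3 dx) * (integral_a2^b2 y^3 dy).
Inner integral in x: integral_{2}^{6} x^3 dx = (6^4 - 2^4)/4
  = 320.
Inner integral in y: integral_{-1}^{2} y^3 dy = (2^4 - (-1)^4)/4
  = 15/4.
Product: (320) * (15/4) = 1200.

1200


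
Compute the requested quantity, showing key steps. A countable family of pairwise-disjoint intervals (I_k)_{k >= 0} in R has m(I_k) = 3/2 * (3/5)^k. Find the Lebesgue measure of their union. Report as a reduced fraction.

By countable additivity of the Lebesgue measure on pairwise disjoint measurable sets,
  m(union_{k >= 0} I_k) = sum_{k >= 0} m(I_k) = sum_{k >= 0} a * r^k,
  with a = 3/2 and r = 3/5.
Since 0 < r = 3/5 < 1, the geometric series converges:
  sum_{k >= 0} a * r^k = a / (1 - r).
  = 3/2 / (1 - 3/5)
  = 3/2 / (2/5)
  = 15/4.

15/4


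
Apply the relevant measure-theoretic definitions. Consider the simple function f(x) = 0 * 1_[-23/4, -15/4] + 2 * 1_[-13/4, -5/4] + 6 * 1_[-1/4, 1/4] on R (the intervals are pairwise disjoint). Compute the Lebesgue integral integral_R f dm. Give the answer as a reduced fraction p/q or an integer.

For a simple function f = sum_i c_i * 1_{A_i} with disjoint A_i,
  integral f dm = sum_i c_i * m(A_i).
Lengths of the A_i:
  m(A_1) = -15/4 - (-23/4) = 2.
  m(A_2) = -5/4 - (-13/4) = 2.
  m(A_3) = 1/4 - (-1/4) = 1/2.
Contributions c_i * m(A_i):
  (0) * (2) = 0.
  (2) * (2) = 4.
  (6) * (1/2) = 3.
Total: 0 + 4 + 3 = 7.

7


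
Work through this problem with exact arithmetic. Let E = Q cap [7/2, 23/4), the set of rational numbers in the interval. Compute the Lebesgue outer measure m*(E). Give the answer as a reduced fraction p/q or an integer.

The set Q cap [7/2, 23/4) is countable (a subset of the countable set Q). Lebesgue outer measure of any countable set is 0: each singleton {q} has m*({q}) = 0, and by countable subadditivity m*(union_k {q_k}) <= sum_k m*({q_k}) = sum_k 0 = 0. The reverse inequality m*(E) >= 0 is automatic. So m*(Q cap [7/2, 23/4)) = 0.

0


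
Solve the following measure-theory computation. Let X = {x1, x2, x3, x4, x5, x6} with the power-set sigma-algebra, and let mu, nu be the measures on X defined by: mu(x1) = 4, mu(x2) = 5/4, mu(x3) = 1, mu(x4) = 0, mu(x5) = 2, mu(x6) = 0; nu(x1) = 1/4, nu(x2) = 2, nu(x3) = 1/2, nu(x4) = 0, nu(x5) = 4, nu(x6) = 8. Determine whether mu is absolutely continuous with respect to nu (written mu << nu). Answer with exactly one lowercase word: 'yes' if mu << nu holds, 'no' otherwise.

mu << nu means: every nu-null measurable set is also mu-null; equivalently, for every atom x, if nu({x}) = 0 then mu({x}) = 0.
Checking each atom:
  x1: nu = 1/4 > 0 -> no constraint.
  x2: nu = 2 > 0 -> no constraint.
  x3: nu = 1/2 > 0 -> no constraint.
  x4: nu = 0, mu = 0 -> consistent with mu << nu.
  x5: nu = 4 > 0 -> no constraint.
  x6: nu = 8 > 0 -> no constraint.
No atom violates the condition. Therefore mu << nu.

yes


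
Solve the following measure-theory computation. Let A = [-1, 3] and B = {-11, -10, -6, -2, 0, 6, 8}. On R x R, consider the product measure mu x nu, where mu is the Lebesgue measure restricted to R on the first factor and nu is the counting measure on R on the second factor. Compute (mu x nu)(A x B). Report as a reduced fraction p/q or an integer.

For a measurable rectangle A x B, the product measure satisfies
  (mu x nu)(A x B) = mu(A) * nu(B).
  mu(A) = 4.
  nu(B) = 7.
  (mu x nu)(A x B) = 4 * 7 = 28.

28


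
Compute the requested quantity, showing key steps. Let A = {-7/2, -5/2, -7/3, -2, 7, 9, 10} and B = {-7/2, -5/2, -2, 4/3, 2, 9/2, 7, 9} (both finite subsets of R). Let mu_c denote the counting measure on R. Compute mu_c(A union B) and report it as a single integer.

Counting measure on a finite set equals cardinality. By inclusion-exclusion, |A union B| = |A| + |B| - |A cap B|.
|A| = 7, |B| = 8, |A cap B| = 5.
So mu_c(A union B) = 7 + 8 - 5 = 10.

10


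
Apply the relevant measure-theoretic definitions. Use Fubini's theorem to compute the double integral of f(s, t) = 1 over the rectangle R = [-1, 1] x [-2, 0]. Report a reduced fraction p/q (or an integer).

f(s, t) is a tensor product of a function of s and a function of t, and both factors are bounded continuous (hence Lebesgue integrable) on the rectangle, so Fubini's theorem applies:
  integral_R f d(m x m) = (integral_a1^b1 1 ds) * (integral_a2^b2 1 dt).
Inner integral in s: integral_{-1}^{1} 1 ds = (1^1 - (-1)^1)/1
  = 2.
Inner integral in t: integral_{-2}^{0} 1 dt = (0^1 - (-2)^1)/1
  = 2.
Product: (2) * (2) = 4.

4


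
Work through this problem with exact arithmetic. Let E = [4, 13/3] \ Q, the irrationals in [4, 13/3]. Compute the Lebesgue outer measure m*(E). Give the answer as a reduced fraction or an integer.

The interval I = [4, 13/3] has m(I) = 13/3 - 4 = 1/3 (endpoints are measure-zero, so open/closed/half-open agree). Write I = (I cap Q) u (I \ Q). The rationals in I are countable, so m*(I cap Q) = 0 (cover each rational by intervals whose total length is arbitrarily small). By countable subadditivity m*(I) <= m*(I cap Q) + m*(I \ Q), hence m*(I \ Q) >= m(I) = 1/3. The reverse inequality m*(I \ Q) <= m*(I) = 1/3 is trivial since (I \ Q) is a subset of I. Therefore m*(I \ Q) = 1/3.

1/3


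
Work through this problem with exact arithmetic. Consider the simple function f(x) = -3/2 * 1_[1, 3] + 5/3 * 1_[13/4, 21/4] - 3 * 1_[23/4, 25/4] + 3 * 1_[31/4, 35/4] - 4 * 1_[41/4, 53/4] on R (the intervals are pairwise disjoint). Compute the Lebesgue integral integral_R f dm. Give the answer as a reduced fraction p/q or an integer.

For a simple function f = sum_i c_i * 1_{A_i} with disjoint A_i,
  integral f dm = sum_i c_i * m(A_i).
Lengths of the A_i:
  m(A_1) = 3 - 1 = 2.
  m(A_2) = 21/4 - 13/4 = 2.
  m(A_3) = 25/4 - 23/4 = 1/2.
  m(A_4) = 35/4 - 31/4 = 1.
  m(A_5) = 53/4 - 41/4 = 3.
Contributions c_i * m(A_i):
  (-3/2) * (2) = -3.
  (5/3) * (2) = 10/3.
  (-3) * (1/2) = -3/2.
  (3) * (1) = 3.
  (-4) * (3) = -12.
Total: -3 + 10/3 - 3/2 + 3 - 12 = -61/6.

-61/6


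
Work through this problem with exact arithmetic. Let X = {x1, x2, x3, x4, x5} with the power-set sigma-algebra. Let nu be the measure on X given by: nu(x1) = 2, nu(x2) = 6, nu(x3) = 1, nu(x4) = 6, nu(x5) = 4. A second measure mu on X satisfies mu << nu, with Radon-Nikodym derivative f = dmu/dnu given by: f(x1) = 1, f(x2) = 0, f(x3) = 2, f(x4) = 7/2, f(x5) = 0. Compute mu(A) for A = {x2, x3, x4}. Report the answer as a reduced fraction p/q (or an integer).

By the defining property of the Radon-Nikodym derivative, for every measurable set A,
  mu(A) = integral_A f dnu.
Since nu is a discrete measure concentrated on the atoms of X, the integral over A reduces to the sum
  mu(A) = sum_{x in A} f(x) * nu({x}).
Computing each term:
  x2: f(x2) * nu(x2) = 0 * 6 = 0.
  x3: f(x3) * nu(x3) = 2 * 1 = 2.
  x4: f(x4) * nu(x4) = 7/2 * 6 = 21.
Summing: mu(A) = 0 + 2 + 21 = 23.

23


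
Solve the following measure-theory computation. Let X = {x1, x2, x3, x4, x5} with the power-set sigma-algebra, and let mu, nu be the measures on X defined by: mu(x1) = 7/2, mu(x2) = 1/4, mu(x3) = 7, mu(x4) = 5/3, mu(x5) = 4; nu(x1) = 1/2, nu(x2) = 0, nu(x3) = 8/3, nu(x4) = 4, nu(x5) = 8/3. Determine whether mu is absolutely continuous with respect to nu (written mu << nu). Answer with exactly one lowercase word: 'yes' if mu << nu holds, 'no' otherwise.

mu << nu means: every nu-null measurable set is also mu-null; equivalently, for every atom x, if nu({x}) = 0 then mu({x}) = 0.
Checking each atom:
  x1: nu = 1/2 > 0 -> no constraint.
  x2: nu = 0, mu = 1/4 > 0 -> violates mu << nu.
  x3: nu = 8/3 > 0 -> no constraint.
  x4: nu = 4 > 0 -> no constraint.
  x5: nu = 8/3 > 0 -> no constraint.
The atom(s) x2 violate the condition (nu = 0 but mu > 0). Therefore mu is NOT absolutely continuous w.r.t. nu.

no


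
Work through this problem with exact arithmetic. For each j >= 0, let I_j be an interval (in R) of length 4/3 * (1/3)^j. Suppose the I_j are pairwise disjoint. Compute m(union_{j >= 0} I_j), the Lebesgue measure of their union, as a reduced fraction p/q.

By countable additivity of the Lebesgue measure on pairwise disjoint measurable sets,
  m(union_{j >= 0} I_j) = sum_{j >= 0} m(I_j) = sum_{j >= 0} a * r^j,
  with a = 4/3 and r = 1/3.
Since 0 < r = 1/3 < 1, the geometric series converges:
  sum_{j >= 0} a * r^j = a / (1 - r).
  = 4/3 / (1 - 1/3)
  = 4/3 / (2/3)
  = 2.

2


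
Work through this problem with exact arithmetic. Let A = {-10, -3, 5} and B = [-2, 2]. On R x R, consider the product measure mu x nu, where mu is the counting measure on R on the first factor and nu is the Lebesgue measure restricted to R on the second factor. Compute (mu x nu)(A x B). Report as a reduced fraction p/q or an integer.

For a measurable rectangle A x B, the product measure satisfies
  (mu x nu)(A x B) = mu(A) * nu(B).
  mu(A) = 3.
  nu(B) = 4.
  (mu x nu)(A x B) = 3 * 4 = 12.

12


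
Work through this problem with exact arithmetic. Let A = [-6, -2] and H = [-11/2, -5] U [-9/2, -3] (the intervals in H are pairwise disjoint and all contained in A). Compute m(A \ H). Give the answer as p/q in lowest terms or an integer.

The ambient interval has length m(A) = -2 - (-6) = 4.
Since the holes are disjoint and sit inside A, by finite additivity
  m(H) = sum_i (b_i - a_i), and m(A \ H) = m(A) - m(H).
Computing the hole measures:
  m(H_1) = -5 - (-11/2) = 1/2.
  m(H_2) = -3 - (-9/2) = 3/2.
Summed: m(H) = 1/2 + 3/2 = 2.
So m(A \ H) = 4 - 2 = 2.

2


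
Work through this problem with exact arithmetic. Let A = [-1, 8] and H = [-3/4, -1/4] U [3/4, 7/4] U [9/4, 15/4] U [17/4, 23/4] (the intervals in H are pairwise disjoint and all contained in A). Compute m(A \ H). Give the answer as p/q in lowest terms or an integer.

The ambient interval has length m(A) = 8 - (-1) = 9.
Since the holes are disjoint and sit inside A, by finite additivity
  m(H) = sum_i (b_i - a_i), and m(A \ H) = m(A) - m(H).
Computing the hole measures:
  m(H_1) = -1/4 - (-3/4) = 1/2.
  m(H_2) = 7/4 - 3/4 = 1.
  m(H_3) = 15/4 - 9/4 = 3/2.
  m(H_4) = 23/4 - 17/4 = 3/2.
Summed: m(H) = 1/2 + 1 + 3/2 + 3/2 = 9/2.
So m(A \ H) = 9 - 9/2 = 9/2.

9/2


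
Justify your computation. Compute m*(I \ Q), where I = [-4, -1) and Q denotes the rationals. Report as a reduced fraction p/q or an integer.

The interval I = [-4, -1) has m(I) = -1 - (-4) = 3 (endpoints are measure-zero, so open/closed/half-open agree). Write I = (I cap Q) u (I \ Q). The rationals in I are countable, so m*(I cap Q) = 0 (cover each rational by intervals whose total length is arbitrarily small). By countable subadditivity m*(I) <= m*(I cap Q) + m*(I \ Q), hence m*(I \ Q) >= m(I) = 3. The reverse inequality m*(I \ Q) <= m*(I) = 3 is trivial since (I \ Q) is a subset of I. Therefore m*(I \ Q) = 3.

3


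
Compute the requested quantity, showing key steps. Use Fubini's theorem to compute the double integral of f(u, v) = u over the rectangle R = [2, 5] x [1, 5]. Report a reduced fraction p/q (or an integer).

f(u, v) is a tensor product of a function of u and a function of v, and both factors are bounded continuous (hence Lebesgue integrable) on the rectangle, so Fubini's theorem applies:
  integral_R f d(m x m) = (integral_a1^b1 u du) * (integral_a2^b2 1 dv).
Inner integral in u: integral_{2}^{5} u du = (5^2 - 2^2)/2
  = 21/2.
Inner integral in v: integral_{1}^{5} 1 dv = (5^1 - 1^1)/1
  = 4.
Product: (21/2) * (4) = 42.

42


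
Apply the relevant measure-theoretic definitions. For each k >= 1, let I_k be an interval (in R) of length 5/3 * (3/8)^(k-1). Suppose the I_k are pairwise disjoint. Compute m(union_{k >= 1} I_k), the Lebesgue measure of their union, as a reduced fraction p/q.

By countable additivity of the Lebesgue measure on pairwise disjoint measurable sets,
  m(union_{k >= 1} I_k) = sum_{k >= 1} m(I_k) = sum_{k >= 1} a * r^(k-1),
  with a = 5/3 and r = 3/8.
Since 0 < r = 3/8 < 1, the geometric series converges:
  sum_{k >= 1} a * r^(k-1) = a / (1 - r).
  = 5/3 / (1 - 3/8)
  = 5/3 / (5/8)
  = 8/3.

8/3


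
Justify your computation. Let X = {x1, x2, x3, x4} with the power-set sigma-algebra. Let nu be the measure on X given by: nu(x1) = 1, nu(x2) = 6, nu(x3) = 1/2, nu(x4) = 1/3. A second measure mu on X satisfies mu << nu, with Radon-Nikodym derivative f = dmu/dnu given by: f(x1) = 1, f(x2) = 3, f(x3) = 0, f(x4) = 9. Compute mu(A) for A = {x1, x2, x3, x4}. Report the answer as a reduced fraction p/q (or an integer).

By the defining property of the Radon-Nikodym derivative, for every measurable set A,
  mu(A) = integral_A f dnu.
Since nu is a discrete measure concentrated on the atoms of X, the integral over A reduces to the sum
  mu(A) = sum_{x in A} f(x) * nu({x}).
Computing each term:
  x1: f(x1) * nu(x1) = 1 * 1 = 1.
  x2: f(x2) * nu(x2) = 3 * 6 = 18.
  x3: f(x3) * nu(x3) = 0 * 1/2 = 0.
  x4: f(x4) * nu(x4) = 9 * 1/3 = 3.
Summing: mu(A) = 1 + 18 + 0 + 3 = 22.

22


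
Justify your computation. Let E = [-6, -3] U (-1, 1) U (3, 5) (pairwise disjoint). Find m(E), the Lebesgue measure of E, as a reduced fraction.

For pairwise disjoint intervals, m(union_i I_i) = sum_i m(I_i),
and m is invariant under swapping open/closed endpoints (single points have measure 0).
So m(E) = sum_i (b_i - a_i).
  I_1 has length -3 - (-6) = 3.
  I_2 has length 1 - (-1) = 2.
  I_3 has length 5 - 3 = 2.
Summing:
  m(E) = 3 + 2 + 2 = 7.

7


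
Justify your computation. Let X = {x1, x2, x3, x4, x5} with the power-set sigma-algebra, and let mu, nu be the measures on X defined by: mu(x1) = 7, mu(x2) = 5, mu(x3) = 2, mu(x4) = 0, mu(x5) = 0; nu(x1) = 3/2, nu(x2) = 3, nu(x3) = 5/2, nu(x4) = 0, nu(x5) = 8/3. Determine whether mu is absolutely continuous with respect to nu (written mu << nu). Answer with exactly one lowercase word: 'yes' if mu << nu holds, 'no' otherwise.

mu << nu means: every nu-null measurable set is also mu-null; equivalently, for every atom x, if nu({x}) = 0 then mu({x}) = 0.
Checking each atom:
  x1: nu = 3/2 > 0 -> no constraint.
  x2: nu = 3 > 0 -> no constraint.
  x3: nu = 5/2 > 0 -> no constraint.
  x4: nu = 0, mu = 0 -> consistent with mu << nu.
  x5: nu = 8/3 > 0 -> no constraint.
No atom violates the condition. Therefore mu << nu.

yes


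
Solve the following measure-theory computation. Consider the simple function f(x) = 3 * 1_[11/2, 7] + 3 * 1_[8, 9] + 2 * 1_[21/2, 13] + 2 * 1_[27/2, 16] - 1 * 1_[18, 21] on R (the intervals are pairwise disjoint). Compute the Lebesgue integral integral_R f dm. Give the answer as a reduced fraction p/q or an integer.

For a simple function f = sum_i c_i * 1_{A_i} with disjoint A_i,
  integral f dm = sum_i c_i * m(A_i).
Lengths of the A_i:
  m(A_1) = 7 - 11/2 = 3/2.
  m(A_2) = 9 - 8 = 1.
  m(A_3) = 13 - 21/2 = 5/2.
  m(A_4) = 16 - 27/2 = 5/2.
  m(A_5) = 21 - 18 = 3.
Contributions c_i * m(A_i):
  (3) * (3/2) = 9/2.
  (3) * (1) = 3.
  (2) * (5/2) = 5.
  (2) * (5/2) = 5.
  (-1) * (3) = -3.
Total: 9/2 + 3 + 5 + 5 - 3 = 29/2.

29/2


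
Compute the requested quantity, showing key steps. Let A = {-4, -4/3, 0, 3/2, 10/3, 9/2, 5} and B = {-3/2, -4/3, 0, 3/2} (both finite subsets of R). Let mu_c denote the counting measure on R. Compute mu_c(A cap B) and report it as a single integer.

Counting measure on a finite set equals cardinality. mu_c(A cap B) = |A cap B| (elements appearing in both).
Enumerating the elements of A that also lie in B gives 3 element(s).
So mu_c(A cap B) = 3.

3


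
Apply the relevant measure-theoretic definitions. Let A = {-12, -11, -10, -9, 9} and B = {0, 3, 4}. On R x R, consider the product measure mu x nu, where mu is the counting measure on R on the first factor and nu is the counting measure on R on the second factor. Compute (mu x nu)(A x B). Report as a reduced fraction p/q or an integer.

For a measurable rectangle A x B, the product measure satisfies
  (mu x nu)(A x B) = mu(A) * nu(B).
  mu(A) = 5.
  nu(B) = 3.
  (mu x nu)(A x B) = 5 * 3 = 15.

15


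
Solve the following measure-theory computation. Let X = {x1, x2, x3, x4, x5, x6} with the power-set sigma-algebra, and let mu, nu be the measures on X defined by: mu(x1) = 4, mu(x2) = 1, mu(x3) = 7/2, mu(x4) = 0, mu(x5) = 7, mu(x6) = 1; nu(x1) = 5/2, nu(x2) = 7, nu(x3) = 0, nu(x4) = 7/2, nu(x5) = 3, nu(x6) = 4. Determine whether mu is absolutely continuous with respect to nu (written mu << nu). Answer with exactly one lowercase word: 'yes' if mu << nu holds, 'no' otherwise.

mu << nu means: every nu-null measurable set is also mu-null; equivalently, for every atom x, if nu({x}) = 0 then mu({x}) = 0.
Checking each atom:
  x1: nu = 5/2 > 0 -> no constraint.
  x2: nu = 7 > 0 -> no constraint.
  x3: nu = 0, mu = 7/2 > 0 -> violates mu << nu.
  x4: nu = 7/2 > 0 -> no constraint.
  x5: nu = 3 > 0 -> no constraint.
  x6: nu = 4 > 0 -> no constraint.
The atom(s) x3 violate the condition (nu = 0 but mu > 0). Therefore mu is NOT absolutely continuous w.r.t. nu.

no


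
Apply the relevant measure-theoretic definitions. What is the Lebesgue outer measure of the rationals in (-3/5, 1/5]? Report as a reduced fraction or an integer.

E = Q cap (-3/5, 1/5] is a subset of Q, which is countable. Enumerate Q = {q_1, q_2, ...}; for any eps > 0, cover q_k by the open interval (q_k - eps/2^(k+1), q_k + eps/2^(k+1)), of length eps/2^k. The total cover length is sum_{k>=1} eps/2^k = eps. Hence m*(E) <= m*(Q) <= eps for every eps > 0, and since outer measure is non-negative, m*(E) = 0.

0


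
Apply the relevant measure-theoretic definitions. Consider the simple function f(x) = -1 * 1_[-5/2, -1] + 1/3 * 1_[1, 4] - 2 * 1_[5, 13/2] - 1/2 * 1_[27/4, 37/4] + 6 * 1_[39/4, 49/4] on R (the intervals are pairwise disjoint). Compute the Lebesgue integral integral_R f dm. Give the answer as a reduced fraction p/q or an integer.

For a simple function f = sum_i c_i * 1_{A_i} with disjoint A_i,
  integral f dm = sum_i c_i * m(A_i).
Lengths of the A_i:
  m(A_1) = -1 - (-5/2) = 3/2.
  m(A_2) = 4 - 1 = 3.
  m(A_3) = 13/2 - 5 = 3/2.
  m(A_4) = 37/4 - 27/4 = 5/2.
  m(A_5) = 49/4 - 39/4 = 5/2.
Contributions c_i * m(A_i):
  (-1) * (3/2) = -3/2.
  (1/3) * (3) = 1.
  (-2) * (3/2) = -3.
  (-1/2) * (5/2) = -5/4.
  (6) * (5/2) = 15.
Total: -3/2 + 1 - 3 - 5/4 + 15 = 41/4.

41/4
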